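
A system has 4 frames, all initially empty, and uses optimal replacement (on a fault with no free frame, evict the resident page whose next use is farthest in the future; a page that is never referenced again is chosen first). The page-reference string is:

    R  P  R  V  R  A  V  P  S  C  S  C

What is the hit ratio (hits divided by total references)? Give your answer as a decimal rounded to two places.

0.50

R → miss, frames {R}
P → miss, frames {R,P}
R → hit
V → miss, frames {R,P,V}
R → hit
A → miss, frames {R,P,V,A}
V → hit
P → hit
S → miss, evict A, frames {R,P,V,S}
C → miss, evict V, frames {R,P,S,C}
S → hit
C → hit
Hits: 6 of 12 references → 6/12 = 0.5000.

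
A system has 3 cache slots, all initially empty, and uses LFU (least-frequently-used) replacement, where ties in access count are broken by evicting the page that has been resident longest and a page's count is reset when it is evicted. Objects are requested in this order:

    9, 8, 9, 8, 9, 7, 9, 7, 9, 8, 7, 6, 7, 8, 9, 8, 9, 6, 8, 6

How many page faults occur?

9: fault, frames (9)
8: fault, frames (9 8)
9: hit
8: hit
9: hit
7: fault, frames (9 8 7)
9: hit
7: hit
9: hit
8: hit
7: hit
6: fault, evict 8, frames (9 7 6)
7: hit
8: fault, evict 6, frames (9 7 8)
9: hit
8: hit
9: hit
6: fault, evict 8, frames (9 7 6)
8: fault, evict 6, frames (9 7 8)
6: fault, evict 8, frames (9 7 6)
Page faults: 8.

8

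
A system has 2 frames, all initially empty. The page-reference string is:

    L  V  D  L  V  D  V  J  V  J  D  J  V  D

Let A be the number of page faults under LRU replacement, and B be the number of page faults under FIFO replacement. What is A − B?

Under LRU: F F F F F F . F . . F . F F → 10 faults.
Under FIFO: F F F F F F . F F . F F F F → 12 faults.
A − B = 10 − 12 = -2.

-2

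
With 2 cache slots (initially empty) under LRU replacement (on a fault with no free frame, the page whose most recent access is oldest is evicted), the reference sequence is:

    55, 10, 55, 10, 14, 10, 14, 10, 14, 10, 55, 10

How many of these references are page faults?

4

55: miss, frames (55)
10: miss, frames (55 10)
55: hit
10: hit
14: miss, evict 55, frames (10 14)
10: hit
14: hit
10: hit
14: hit
10: hit
55: miss, evict 14, frames (10 55)
10: hit
Page faults: 4.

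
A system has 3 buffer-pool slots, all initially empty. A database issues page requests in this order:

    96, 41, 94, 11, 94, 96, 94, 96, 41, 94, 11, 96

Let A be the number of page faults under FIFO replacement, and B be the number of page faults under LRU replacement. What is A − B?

Under FIFO: F F F F . F . . F F F F → 9 faults.
Under LRU: F F F F . F . . F . F F → 8 faults.
A − B = 9 − 8 = 1.

1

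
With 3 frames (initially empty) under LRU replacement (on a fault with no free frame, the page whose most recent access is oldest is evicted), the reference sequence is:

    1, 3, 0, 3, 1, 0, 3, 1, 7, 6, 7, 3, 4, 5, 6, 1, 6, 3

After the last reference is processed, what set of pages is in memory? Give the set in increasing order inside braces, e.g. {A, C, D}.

1: fault, frames (1)
3: fault, frames (1 3)
0: fault, frames (1 3 0)
3: hit
1: hit
0: hit
3: hit
1: hit
7: fault, evict 0, frames (3 1 7)
6: fault, evict 3, frames (1 7 6)
7: hit
3: fault, evict 1, frames (6 7 3)
4: fault, evict 6, frames (7 3 4)
5: fault, evict 7, frames (3 4 5)
6: fault, evict 3, frames (4 5 6)
1: fault, evict 4, frames (5 6 1)
6: hit
3: fault, evict 5, frames (1 6 3)

{1, 3, 6}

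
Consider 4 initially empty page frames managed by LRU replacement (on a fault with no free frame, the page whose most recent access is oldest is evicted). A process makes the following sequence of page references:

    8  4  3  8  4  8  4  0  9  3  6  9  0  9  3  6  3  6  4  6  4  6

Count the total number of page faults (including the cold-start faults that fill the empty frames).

8

8: fault, frames [8]
4: fault, frames [8, 4]
3: fault, frames [8, 4, 3]
8: hit
4: hit
8: hit
4: hit
0: fault, frames [3, 8, 4, 0]
9: fault, evict 3, frames [8, 4, 0, 9]
3: fault, evict 8, frames [4, 0, 9, 3]
6: fault, evict 4, frames [0, 9, 3, 6]
9: hit
0: hit
9: hit
3: hit
6: hit
3: hit
6: hit
4: fault, evict 0, frames [9, 3, 6, 4]
6: hit
4: hit
6: hit
Page faults: 8.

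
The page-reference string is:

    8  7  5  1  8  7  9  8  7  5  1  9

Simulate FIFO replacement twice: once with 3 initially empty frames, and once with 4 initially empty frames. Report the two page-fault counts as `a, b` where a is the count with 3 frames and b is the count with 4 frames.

3 frames: F F F F F F F . . F F . → 9 faults.
4 frames: F F F F . . F F F F F F → 10 faults.
10 > 9: adding a frame increased faults — Belady's anomaly.

9, 10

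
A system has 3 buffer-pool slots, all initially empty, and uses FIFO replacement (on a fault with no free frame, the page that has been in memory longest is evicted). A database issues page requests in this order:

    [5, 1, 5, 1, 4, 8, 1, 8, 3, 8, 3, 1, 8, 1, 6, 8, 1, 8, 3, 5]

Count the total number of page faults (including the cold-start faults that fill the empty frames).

5 → miss, frames {5}
1 → miss, frames {5,1}
5 → hit
1 → hit
4 → miss, frames {5,1,4}
8 → miss, evict 5, frames {1,4,8}
1 → hit
8 → hit
3 → miss, evict 1, frames {4,8,3}
8 → hit
3 → hit
1 → miss, evict 4, frames {8,3,1}
8 → hit
1 → hit
6 → miss, evict 8, frames {3,1,6}
8 → miss, evict 3, frames {1,6,8}
1 → hit
8 → hit
3 → miss, evict 1, frames {6,8,3}
5 → miss, evict 6, frames {8,3,5}
Page faults: 10.

10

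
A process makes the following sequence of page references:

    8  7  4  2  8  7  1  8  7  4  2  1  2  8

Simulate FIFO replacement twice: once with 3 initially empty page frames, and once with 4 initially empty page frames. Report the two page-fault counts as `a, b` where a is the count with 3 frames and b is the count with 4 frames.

10, 11

3 frames: F F F F F F F . . F F . . F → 10 faults.
4 frames: F F F F . . F F F F F F . F → 11 faults.
11 > 10: adding a frame increased faults — Belady's anomaly.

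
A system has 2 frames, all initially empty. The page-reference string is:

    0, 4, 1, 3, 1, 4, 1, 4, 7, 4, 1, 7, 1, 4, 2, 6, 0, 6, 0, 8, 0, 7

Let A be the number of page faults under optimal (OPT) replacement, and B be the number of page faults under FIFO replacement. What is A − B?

Under OPT: F F F F . F . . F . F . . F F F F . . F . F → 13 faults.
Under FIFO: F F F F . F F . F F F F . F F F F . . F . F → 16 faults.
A − B = 13 − 16 = -3.

-3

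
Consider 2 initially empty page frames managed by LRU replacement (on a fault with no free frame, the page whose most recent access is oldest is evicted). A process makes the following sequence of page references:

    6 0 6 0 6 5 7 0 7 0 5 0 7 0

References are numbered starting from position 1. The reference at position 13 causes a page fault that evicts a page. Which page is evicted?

pos 1: 6 → fault, frames [6]
pos 2: 0 → fault, frames [6, 0]
pos 3: 6 → hit
pos 4: 0 → hit
pos 5: 6 → hit
pos 6: 5 → fault, evict 0, frames [6, 5]
pos 7: 7 → fault, evict 6, frames [5, 7]
pos 8: 0 → fault, evict 5, frames [7, 0]
pos 9: 7 → hit
pos 10: 0 → hit
pos 11: 5 → fault, evict 7, frames [0, 5]
pos 12: 0 → hit
pos 13: 7 → fault, evict 5, frames [0, 7]
At position 13, page 5 is evicted.

5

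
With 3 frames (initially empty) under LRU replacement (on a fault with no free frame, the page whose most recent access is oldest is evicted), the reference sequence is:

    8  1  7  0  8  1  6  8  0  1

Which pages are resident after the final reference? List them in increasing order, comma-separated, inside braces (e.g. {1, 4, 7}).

{0, 1, 8}

8 → fault, frames (8)
1 → fault, frames (8 1)
7 → fault, frames (8 1 7)
0 → fault, evict 8, frames (1 7 0)
8 → fault, evict 1, frames (7 0 8)
1 → fault, evict 7, frames (0 8 1)
6 → fault, evict 0, frames (8 1 6)
8 → hit
0 → fault, evict 1, frames (6 8 0)
1 → fault, evict 6, frames (8 0 1)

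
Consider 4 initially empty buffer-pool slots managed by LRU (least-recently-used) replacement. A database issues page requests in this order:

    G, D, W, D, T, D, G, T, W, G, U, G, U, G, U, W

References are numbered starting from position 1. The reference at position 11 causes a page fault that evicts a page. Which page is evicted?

D

pos 1: G → fault, frames (G)
pos 2: D → fault, frames (G D)
pos 3: W → fault, frames (G D W)
pos 4: D → hit
pos 5: T → fault, frames (G W D T)
pos 6: D → hit
pos 7: G → hit
pos 8: T → hit
pos 9: W → hit
pos 10: G → hit
pos 11: U → fault, evict D, frames (T W G U)
At position 11, page D is evicted.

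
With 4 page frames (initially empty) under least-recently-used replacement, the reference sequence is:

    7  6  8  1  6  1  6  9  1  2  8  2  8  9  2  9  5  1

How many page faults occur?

9

7: miss, frames [7]
6: miss, frames [7, 6]
8: miss, frames [7, 6, 8]
1: miss, frames [7, 6, 8, 1]
6: hit
1: hit
6: hit
9: miss, evict 7, frames [8, 1, 6, 9]
1: hit
2: miss, evict 8, frames [6, 9, 1, 2]
8: miss, evict 6, frames [9, 1, 2, 8]
2: hit
8: hit
9: hit
2: hit
9: hit
5: miss, evict 1, frames [8, 2, 9, 5]
1: miss, evict 8, frames [2, 9, 5, 1]
Page faults: 9.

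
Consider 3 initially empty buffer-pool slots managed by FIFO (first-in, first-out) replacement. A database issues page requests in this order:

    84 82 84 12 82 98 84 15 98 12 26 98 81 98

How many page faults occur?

84 → miss, frames (84)
82 → miss, frames (84 82)
84 → hit
12 → miss, frames (84 82 12)
82 → hit
98 → miss, evict 84, frames (82 12 98)
84 → miss, evict 82, frames (12 98 84)
15 → miss, evict 12, frames (98 84 15)
98 → hit
12 → miss, evict 98, frames (84 15 12)
26 → miss, evict 84, frames (15 12 26)
98 → miss, evict 15, frames (12 26 98)
81 → miss, evict 12, frames (26 98 81)
98 → hit
Page faults: 10.

10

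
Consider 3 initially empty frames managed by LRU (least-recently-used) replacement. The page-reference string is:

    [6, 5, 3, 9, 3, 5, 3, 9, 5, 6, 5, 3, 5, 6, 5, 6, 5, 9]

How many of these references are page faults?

6 -> fault, frames [6]
5 -> fault, frames [6, 5]
3 -> fault, frames [6, 5, 3]
9 -> fault, evict 6, frames [5, 3, 9]
3 -> hit
5 -> hit
3 -> hit
9 -> hit
5 -> hit
6 -> fault, evict 3, frames [9, 5, 6]
5 -> hit
3 -> fault, evict 9, frames [6, 5, 3]
5 -> hit
6 -> hit
5 -> hit
6 -> hit
5 -> hit
9 -> fault, evict 3, frames [6, 5, 9]
Page faults: 7.

7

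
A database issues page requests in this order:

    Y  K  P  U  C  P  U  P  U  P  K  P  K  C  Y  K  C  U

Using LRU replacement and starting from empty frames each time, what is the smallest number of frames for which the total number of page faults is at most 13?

2

f=1: 18 faults
f=2: 13 faults
f=3: 9 faults
f=4: 7 faults
f=5: 5 faults
Smallest f with faults ≤ 13 is 2.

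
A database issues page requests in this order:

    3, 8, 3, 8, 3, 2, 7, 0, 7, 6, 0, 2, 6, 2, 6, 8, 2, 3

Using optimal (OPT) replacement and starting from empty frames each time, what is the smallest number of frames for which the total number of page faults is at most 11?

f=1: 18 faults
f=2: 9 faults
f=3: 8 faults
f=4: 7 faults
f=5: 6 faults
f=6: 6 faults
Smallest f with faults ≤ 11 is 2.

2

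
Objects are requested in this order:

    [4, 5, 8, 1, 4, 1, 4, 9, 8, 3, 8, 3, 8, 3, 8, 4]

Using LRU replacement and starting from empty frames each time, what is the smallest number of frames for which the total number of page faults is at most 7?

4

f=1: 16 faults
f=2: 9 faults
f=3: 9 faults
f=4: 6 faults
f=5: 6 faults
f=6: 6 faults
Smallest f with faults ≤ 7 is 4.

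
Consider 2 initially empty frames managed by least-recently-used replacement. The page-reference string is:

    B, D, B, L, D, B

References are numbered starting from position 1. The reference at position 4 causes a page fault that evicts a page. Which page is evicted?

D

pos 1: B → fault, frames {B}
pos 2: D → fault, frames {B,D}
pos 3: B → hit
pos 4: L → fault, evict D, frames {B,L}
At position 4, page D is evicted.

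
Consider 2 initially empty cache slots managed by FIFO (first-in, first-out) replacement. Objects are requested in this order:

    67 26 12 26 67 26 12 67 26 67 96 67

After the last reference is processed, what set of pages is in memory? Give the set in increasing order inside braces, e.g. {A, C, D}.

67 -> fault, frames {67}
26 -> fault, frames {67,26}
12 -> fault, evict 67, frames {26,12}
26 -> hit
67 -> fault, evict 26, frames {12,67}
26 -> fault, evict 12, frames {67,26}
12 -> fault, evict 67, frames {26,12}
67 -> fault, evict 26, frames {12,67}
26 -> fault, evict 12, frames {67,26}
67 -> hit
96 -> fault, evict 67, frames {26,96}
67 -> fault, evict 26, frames {96,67}

{67, 96}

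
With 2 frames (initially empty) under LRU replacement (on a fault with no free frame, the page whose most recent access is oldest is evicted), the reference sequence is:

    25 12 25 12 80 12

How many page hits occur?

3

25 -> miss, frames {25}
12 -> miss, frames {25,12}
25 -> hit
12 -> hit
80 -> miss, evict 25, frames {12,80}
12 -> hit
Hits: 3.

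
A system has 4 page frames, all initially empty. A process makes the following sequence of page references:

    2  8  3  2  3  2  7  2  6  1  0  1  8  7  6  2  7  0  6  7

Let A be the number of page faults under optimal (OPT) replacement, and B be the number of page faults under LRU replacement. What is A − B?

Under OPT: F F F . . . F . F F F . . . F F . . . . → 9 faults.
Under LRU: F F F . . . F . F F F . F F F F . F . . → 12 faults.
A − B = 9 − 12 = -3.

-3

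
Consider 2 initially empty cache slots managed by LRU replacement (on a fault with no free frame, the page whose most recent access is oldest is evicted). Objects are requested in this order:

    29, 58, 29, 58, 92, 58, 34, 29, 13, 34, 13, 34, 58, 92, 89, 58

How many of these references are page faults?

11

29: fault, frames {29}
58: fault, frames {29,58}
29: hit
58: hit
92: fault, evict 29, frames {58,92}
58: hit
34: fault, evict 92, frames {58,34}
29: fault, evict 58, frames {34,29}
13: fault, evict 34, frames {29,13}
34: fault, evict 29, frames {13,34}
13: hit
34: hit
58: fault, evict 13, frames {34,58}
92: fault, evict 34, frames {58,92}
89: fault, evict 58, frames {92,89}
58: fault, evict 92, frames {89,58}
Page faults: 11.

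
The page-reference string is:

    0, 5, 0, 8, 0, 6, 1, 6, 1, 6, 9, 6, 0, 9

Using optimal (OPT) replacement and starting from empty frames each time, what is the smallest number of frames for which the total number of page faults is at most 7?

2

f=1: 14 faults
f=2: 7 faults
f=3: 6 faults
f=4: 6 faults
f=5: 6 faults
f=6: 6 faults
Smallest f with faults ≤ 7 is 2.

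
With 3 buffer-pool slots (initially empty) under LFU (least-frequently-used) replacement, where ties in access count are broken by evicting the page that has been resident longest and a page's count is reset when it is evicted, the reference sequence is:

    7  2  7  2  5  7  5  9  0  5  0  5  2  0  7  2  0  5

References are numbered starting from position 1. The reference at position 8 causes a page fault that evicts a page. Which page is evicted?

pos 1: 7: fault, frames [7]
pos 2: 2: fault, frames [7, 2]
pos 3: 7: hit
pos 4: 2: hit
pos 5: 5: fault, frames [7, 2, 5]
pos 6: 7: hit
pos 7: 5: hit
pos 8: 9: fault, evict 2, frames [7, 5, 9]
At position 8, page 2 is evicted.

2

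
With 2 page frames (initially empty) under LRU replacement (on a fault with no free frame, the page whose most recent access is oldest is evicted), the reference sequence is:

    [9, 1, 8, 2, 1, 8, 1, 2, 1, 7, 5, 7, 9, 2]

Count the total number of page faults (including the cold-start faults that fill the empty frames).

11

9 -> fault, frames [9]
1 -> fault, frames [9, 1]
8 -> fault, evict 9, frames [1, 8]
2 -> fault, evict 1, frames [8, 2]
1 -> fault, evict 8, frames [2, 1]
8 -> fault, evict 2, frames [1, 8]
1 -> hit
2 -> fault, evict 8, frames [1, 2]
1 -> hit
7 -> fault, evict 2, frames [1, 7]
5 -> fault, evict 1, frames [7, 5]
7 -> hit
9 -> fault, evict 5, frames [7, 9]
2 -> fault, evict 7, frames [9, 2]
Page faults: 11.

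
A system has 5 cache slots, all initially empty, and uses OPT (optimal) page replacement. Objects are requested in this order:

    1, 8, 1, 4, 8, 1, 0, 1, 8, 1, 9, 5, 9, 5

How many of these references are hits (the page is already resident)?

1: fault, frames [1]
8: fault, frames [1, 8]
1: hit
4: fault, frames [1, 8, 4]
8: hit
1: hit
0: fault, frames [1, 8, 4, 0]
1: hit
8: hit
1: hit
9: fault, frames [1, 8, 4, 0, 9]
5: fault, evict 0, frames [1, 8, 4, 9, 5]
9: hit
5: hit
Hits: 8.

8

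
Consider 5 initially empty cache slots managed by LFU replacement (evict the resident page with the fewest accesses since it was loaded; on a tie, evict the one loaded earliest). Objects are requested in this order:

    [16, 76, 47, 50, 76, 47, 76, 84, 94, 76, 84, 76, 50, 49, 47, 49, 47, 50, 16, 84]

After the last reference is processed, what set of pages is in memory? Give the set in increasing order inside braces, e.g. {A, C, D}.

{47, 49, 50, 76, 84}

16 → miss, frames (16)
76 → miss, frames (16 76)
47 → miss, frames (16 76 47)
50 → miss, frames (16 76 47 50)
76 → hit
47 → hit
76 → hit
84 → miss, frames (16 76 47 50 84)
94 → miss, evict 16, frames (76 47 50 84 94)
76 → hit
84 → hit
76 → hit
50 → hit
49 → miss, evict 94, frames (76 47 50 84 49)
47 → hit
49 → hit
47 → hit
50 → hit
16 → miss, evict 84, frames (76 47 50 49 16)
84 → miss, evict 16, frames (76 47 50 49 84)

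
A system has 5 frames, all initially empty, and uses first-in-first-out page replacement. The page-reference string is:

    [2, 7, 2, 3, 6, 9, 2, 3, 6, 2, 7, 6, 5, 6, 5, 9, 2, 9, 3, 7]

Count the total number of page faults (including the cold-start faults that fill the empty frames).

8

2: fault, frames {2}
7: fault, frames {2,7}
2: hit
3: fault, frames {2,7,3}
6: fault, frames {2,7,3,6}
9: fault, frames {2,7,3,6,9}
2: hit
3: hit
6: hit
2: hit
7: hit
6: hit
5: fault, evict 2, frames {7,3,6,9,5}
6: hit
5: hit
9: hit
2: fault, evict 7, frames {3,6,9,5,2}
9: hit
3: hit
7: fault, evict 3, frames {6,9,5,2,7}
Page faults: 8.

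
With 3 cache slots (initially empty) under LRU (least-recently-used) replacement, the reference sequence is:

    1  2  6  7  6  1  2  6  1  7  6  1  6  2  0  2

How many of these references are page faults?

9

1: fault, frames (1)
2: fault, frames (1 2)
6: fault, frames (1 2 6)
7: fault, evict 1, frames (2 6 7)
6: hit
1: fault, evict 2, frames (7 6 1)
2: fault, evict 7, frames (6 1 2)
6: hit
1: hit
7: fault, evict 2, frames (6 1 7)
6: hit
1: hit
6: hit
2: fault, evict 7, frames (1 6 2)
0: fault, evict 1, frames (6 2 0)
2: hit
Page faults: 9.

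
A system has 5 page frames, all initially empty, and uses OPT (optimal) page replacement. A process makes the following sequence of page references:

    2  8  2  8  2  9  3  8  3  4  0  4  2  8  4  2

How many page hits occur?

10

2 -> fault, frames (2)
8 -> fault, frames (2 8)
2 -> hit
8 -> hit
2 -> hit
9 -> fault, frames (2 8 9)
3 -> fault, frames (2 8 9 3)
8 -> hit
3 -> hit
4 -> fault, frames (2 8 9 3 4)
0 -> fault, evict 3, frames (2 8 9 4 0)
4 -> hit
2 -> hit
8 -> hit
4 -> hit
2 -> hit
Hits: 10.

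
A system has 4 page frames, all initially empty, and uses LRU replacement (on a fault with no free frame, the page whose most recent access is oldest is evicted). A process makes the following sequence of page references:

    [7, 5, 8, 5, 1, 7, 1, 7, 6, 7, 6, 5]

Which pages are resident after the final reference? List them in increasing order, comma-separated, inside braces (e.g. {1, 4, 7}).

7: fault, frames [7]
5: fault, frames [7, 5]
8: fault, frames [7, 5, 8]
5: hit
1: fault, frames [7, 8, 5, 1]
7: hit
1: hit
7: hit
6: fault, evict 8, frames [5, 1, 7, 6]
7: hit
6: hit
5: hit

{1, 5, 6, 7}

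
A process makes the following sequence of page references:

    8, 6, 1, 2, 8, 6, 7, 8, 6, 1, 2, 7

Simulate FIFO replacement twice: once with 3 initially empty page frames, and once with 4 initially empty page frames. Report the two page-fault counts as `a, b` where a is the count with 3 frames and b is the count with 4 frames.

3 frames: F F F F F F F . . F F . → 9 faults.
4 frames: F F F F . . F F F F F F → 10 faults.
10 > 9: adding a frame increased faults — Belady's anomaly.

9, 10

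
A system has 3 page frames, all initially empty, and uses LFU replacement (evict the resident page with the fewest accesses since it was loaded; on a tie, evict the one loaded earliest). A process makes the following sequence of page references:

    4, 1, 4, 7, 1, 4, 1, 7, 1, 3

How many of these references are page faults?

4: fault, frames {4}
1: fault, frames {4,1}
4: hit
7: fault, frames {4,1,7}
1: hit
4: hit
1: hit
7: hit
1: hit
3: fault, evict 7, frames {4,1,3}
Page faults: 4.

4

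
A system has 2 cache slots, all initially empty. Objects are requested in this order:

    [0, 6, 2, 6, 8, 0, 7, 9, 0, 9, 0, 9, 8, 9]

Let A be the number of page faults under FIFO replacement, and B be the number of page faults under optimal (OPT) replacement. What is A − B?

2

Under FIFO: F F F . F F F F F . . . F F → 10 faults.
Under OPT: F F F . F F F F . . . . F . → 8 faults.
A − B = 10 − 8 = 2.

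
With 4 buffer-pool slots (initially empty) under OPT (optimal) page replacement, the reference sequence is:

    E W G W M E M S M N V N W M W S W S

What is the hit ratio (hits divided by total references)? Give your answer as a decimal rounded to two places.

E -> fault, frames {E}
W -> fault, frames {E,W}
G -> fault, frames {E,W,G}
W -> hit
M -> fault, frames {E,W,G,M}
E -> hit
M -> hit
S -> fault, evict G, frames {E,W,M,S}
M -> hit
N -> fault, evict E, frames {W,M,S,N}
V -> fault, evict S, frames {W,M,N,V}
N -> hit
W -> hit
M -> hit
W -> hit
S -> fault, evict V, frames {W,M,N,S}
W -> hit
S -> hit
Hits: 10 of 18 references → 10/18 = 0.5556.

0.56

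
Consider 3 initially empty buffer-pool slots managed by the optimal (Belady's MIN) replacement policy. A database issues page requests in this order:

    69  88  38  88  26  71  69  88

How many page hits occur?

3

69: fault, frames {69}
88: fault, frames {69,88}
38: fault, frames {69,88,38}
88: hit
26: fault, evict 38, frames {69,88,26}
71: fault, evict 26, frames {69,88,71}
69: hit
88: hit
Hits: 3.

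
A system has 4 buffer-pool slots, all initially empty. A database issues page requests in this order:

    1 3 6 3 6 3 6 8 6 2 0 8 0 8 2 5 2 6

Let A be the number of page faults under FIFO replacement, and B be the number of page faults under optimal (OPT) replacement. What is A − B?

Under FIFO: F F F . . . . F . F F . . . . F . F → 8 faults.
Under OPT: F F F . . . . F . F F . . . . F . . → 7 faults.
A − B = 8 − 7 = 1.

1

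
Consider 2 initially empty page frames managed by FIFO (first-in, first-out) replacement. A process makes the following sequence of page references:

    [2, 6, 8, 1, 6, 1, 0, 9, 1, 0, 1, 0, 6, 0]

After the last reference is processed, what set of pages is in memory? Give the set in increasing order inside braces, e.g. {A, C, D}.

2: fault, frames [2]
6: fault, frames [2, 6]
8: fault, evict 2, frames [6, 8]
1: fault, evict 6, frames [8, 1]
6: fault, evict 8, frames [1, 6]
1: hit
0: fault, evict 1, frames [6, 0]
9: fault, evict 6, frames [0, 9]
1: fault, evict 0, frames [9, 1]
0: fault, evict 9, frames [1, 0]
1: hit
0: hit
6: fault, evict 1, frames [0, 6]
0: hit

{0, 6}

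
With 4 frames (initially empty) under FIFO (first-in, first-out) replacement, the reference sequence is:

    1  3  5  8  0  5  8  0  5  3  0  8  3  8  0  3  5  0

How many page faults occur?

1: fault, frames (1)
3: fault, frames (1 3)
5: fault, frames (1 3 5)
8: fault, frames (1 3 5 8)
0: fault, evict 1, frames (3 5 8 0)
5: hit
8: hit
0: hit
5: hit
3: hit
0: hit
8: hit
3: hit
8: hit
0: hit
3: hit
5: hit
0: hit
Page faults: 5.

5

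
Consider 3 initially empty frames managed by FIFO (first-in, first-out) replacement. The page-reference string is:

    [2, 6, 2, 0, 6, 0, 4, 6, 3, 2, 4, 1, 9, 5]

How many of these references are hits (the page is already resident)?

2 → miss, frames [2]
6 → miss, frames [2, 6]
2 → hit
0 → miss, frames [2, 6, 0]
6 → hit
0 → hit
4 → miss, evict 2, frames [6, 0, 4]
6 → hit
3 → miss, evict 6, frames [0, 4, 3]
2 → miss, evict 0, frames [4, 3, 2]
4 → hit
1 → miss, evict 4, frames [3, 2, 1]
9 → miss, evict 3, frames [2, 1, 9]
5 → miss, evict 2, frames [1, 9, 5]
Hits: 5.

5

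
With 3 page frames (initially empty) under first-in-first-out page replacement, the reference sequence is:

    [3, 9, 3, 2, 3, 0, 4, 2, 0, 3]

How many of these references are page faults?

3 → miss, frames {3}
9 → miss, frames {3,9}
3 → hit
2 → miss, frames {3,9,2}
3 → hit
0 → miss, evict 3, frames {9,2,0}
4 → miss, evict 9, frames {2,0,4}
2 → hit
0 → hit
3 → miss, evict 2, frames {0,4,3}
Page faults: 6.

6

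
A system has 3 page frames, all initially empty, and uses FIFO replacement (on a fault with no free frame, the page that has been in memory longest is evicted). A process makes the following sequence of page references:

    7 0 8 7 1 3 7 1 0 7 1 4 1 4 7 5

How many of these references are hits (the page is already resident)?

7: fault, frames {7}
0: fault, frames {7,0}
8: fault, frames {7,0,8}
7: hit
1: fault, evict 7, frames {0,8,1}
3: fault, evict 0, frames {8,1,3}
7: fault, evict 8, frames {1,3,7}
1: hit
0: fault, evict 1, frames {3,7,0}
7: hit
1: fault, evict 3, frames {7,0,1}
4: fault, evict 7, frames {0,1,4}
1: hit
4: hit
7: fault, evict 0, frames {1,4,7}
5: fault, evict 1, frames {4,7,5}
Hits: 5.

5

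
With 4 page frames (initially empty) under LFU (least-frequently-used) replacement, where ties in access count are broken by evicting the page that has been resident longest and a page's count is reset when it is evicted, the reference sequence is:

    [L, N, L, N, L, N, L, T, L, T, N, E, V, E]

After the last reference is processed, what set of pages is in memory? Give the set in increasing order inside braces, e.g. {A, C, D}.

{E, L, N, T}

L -> fault, frames [L]
N -> fault, frames [L, N]
L -> hit
N -> hit
L -> hit
N -> hit
L -> hit
T -> fault, frames [L, N, T]
L -> hit
T -> hit
N -> hit
E -> fault, frames [L, N, T, E]
V -> fault, evict E, frames [L, N, T, V]
E -> fault, evict V, frames [L, N, T, E]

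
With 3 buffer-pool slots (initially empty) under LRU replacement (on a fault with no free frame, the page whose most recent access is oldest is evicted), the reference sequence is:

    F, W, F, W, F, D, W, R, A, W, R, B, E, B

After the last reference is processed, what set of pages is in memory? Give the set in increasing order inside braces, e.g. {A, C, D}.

F: miss, frames {F}
W: miss, frames {F,W}
F: hit
W: hit
F: hit
D: miss, frames {W,F,D}
W: hit
R: miss, evict F, frames {D,W,R}
A: miss, evict D, frames {W,R,A}
W: hit
R: hit
B: miss, evict A, frames {W,R,B}
E: miss, evict W, frames {R,B,E}
B: hit

{B, E, R}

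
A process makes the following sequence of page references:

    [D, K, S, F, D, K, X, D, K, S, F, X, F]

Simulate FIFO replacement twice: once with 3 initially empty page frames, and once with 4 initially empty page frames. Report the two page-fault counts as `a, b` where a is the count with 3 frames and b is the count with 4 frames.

3 frames: F F F F F F F . . F F . . → 9 faults.
4 frames: F F F F . . F F F F F F . → 10 faults.
10 > 9: adding a frame increased faults — Belady's anomaly.

9, 10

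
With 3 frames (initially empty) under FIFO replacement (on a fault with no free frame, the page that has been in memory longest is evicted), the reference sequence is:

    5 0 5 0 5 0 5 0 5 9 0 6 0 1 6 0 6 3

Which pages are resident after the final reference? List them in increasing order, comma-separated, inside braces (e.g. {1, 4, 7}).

{0, 1, 3}

5 -> fault, frames [5]
0 -> fault, frames [5, 0]
5 -> hit
0 -> hit
5 -> hit
0 -> hit
5 -> hit
0 -> hit
5 -> hit
9 -> fault, frames [5, 0, 9]
0 -> hit
6 -> fault, evict 5, frames [0, 9, 6]
0 -> hit
1 -> fault, evict 0, frames [9, 6, 1]
6 -> hit
0 -> fault, evict 9, frames [6, 1, 0]
6 -> hit
3 -> fault, evict 6, frames [1, 0, 3]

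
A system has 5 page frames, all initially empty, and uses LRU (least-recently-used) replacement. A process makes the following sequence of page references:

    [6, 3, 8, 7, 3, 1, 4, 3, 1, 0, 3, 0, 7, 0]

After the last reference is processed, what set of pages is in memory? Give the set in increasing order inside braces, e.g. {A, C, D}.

{0, 1, 3, 4, 7}

6: miss, frames {6}
3: miss, frames {6,3}
8: miss, frames {6,3,8}
7: miss, frames {6,3,8,7}
3: hit
1: miss, frames {6,8,7,3,1}
4: miss, evict 6, frames {8,7,3,1,4}
3: hit
1: hit
0: miss, evict 8, frames {7,4,3,1,0}
3: hit
0: hit
7: hit
0: hit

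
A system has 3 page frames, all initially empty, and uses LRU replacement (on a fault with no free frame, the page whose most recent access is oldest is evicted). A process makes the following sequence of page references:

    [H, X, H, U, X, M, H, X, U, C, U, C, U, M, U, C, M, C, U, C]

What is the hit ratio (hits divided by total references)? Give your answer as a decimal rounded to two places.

H -> fault, frames [H]
X -> fault, frames [H, X]
H -> hit
U -> fault, frames [X, H, U]
X -> hit
M -> fault, evict H, frames [U, X, M]
H -> fault, evict U, frames [X, M, H]
X -> hit
U -> fault, evict M, frames [H, X, U]
C -> fault, evict H, frames [X, U, C]
U -> hit
C -> hit
U -> hit
M -> fault, evict X, frames [C, U, M]
U -> hit
C -> hit
M -> hit
C -> hit
U -> hit
C -> hit
Hits: 12 of 20 references → 12/20 = 0.6000.

0.60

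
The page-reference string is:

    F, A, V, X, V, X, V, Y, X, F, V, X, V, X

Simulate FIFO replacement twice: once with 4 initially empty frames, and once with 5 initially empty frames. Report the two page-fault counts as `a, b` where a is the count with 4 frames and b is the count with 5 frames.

4 frames: F F F F . . . F . F . . . . → 6 faults.
5 frames: F F F F . . . F . . . . . . → 5 faults.
5 < 6: adding a frame reduced faults, as is typical.

6, 5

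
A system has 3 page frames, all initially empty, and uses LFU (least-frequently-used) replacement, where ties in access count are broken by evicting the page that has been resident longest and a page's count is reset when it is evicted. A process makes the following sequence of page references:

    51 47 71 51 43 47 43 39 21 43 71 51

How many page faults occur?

51 → fault, frames {51}
47 → fault, frames {51,47}
71 → fault, frames {51,47,71}
51 → hit
43 → fault, evict 47, frames {51,71,43}
47 → fault, evict 71, frames {51,43,47}
43 → hit
39 → fault, evict 47, frames {51,43,39}
21 → fault, evict 39, frames {51,43,21}
43 → hit
71 → fault, evict 21, frames {51,43,71}
51 → hit
Page faults: 8.

8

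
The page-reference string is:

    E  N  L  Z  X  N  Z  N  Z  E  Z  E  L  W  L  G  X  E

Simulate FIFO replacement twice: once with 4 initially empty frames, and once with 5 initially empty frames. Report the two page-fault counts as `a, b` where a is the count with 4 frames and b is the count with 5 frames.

4 frames: F F F F F . . . . F . . . F F F F F → 11 faults.
5 frames: F F F F F . . . . . . . . F . F . F → 8 faults.
8 < 11: adding a frame reduced faults, as is typical.

11, 8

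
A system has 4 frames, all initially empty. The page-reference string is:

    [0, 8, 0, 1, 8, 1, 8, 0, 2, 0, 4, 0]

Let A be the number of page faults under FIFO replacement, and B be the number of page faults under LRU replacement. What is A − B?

1

Under FIFO: F F . F . . . . F . F F → 6 faults.
Under LRU: F F . F . . . . F . F . → 5 faults.
A − B = 6 − 5 = 1.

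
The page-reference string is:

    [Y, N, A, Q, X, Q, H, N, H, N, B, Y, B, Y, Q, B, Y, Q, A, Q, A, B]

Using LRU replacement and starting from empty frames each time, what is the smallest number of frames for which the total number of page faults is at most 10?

f=1: 22 faults
f=2: 15 faults
f=3: 12 faults
f=4: 11 faults
f=5: 9 faults
f=6: 9 faults
f=7: 7 faults
Smallest f with faults ≤ 10 is 5.

5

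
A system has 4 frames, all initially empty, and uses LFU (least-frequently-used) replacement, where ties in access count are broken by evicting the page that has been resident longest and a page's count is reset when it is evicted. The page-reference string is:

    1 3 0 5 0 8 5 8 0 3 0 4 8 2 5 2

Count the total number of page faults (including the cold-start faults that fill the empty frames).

1 -> fault, frames (1)
3 -> fault, frames (1 3)
0 -> fault, frames (1 3 0)
5 -> fault, frames (1 3 0 5)
0 -> hit
8 -> fault, evict 1, frames (3 0 5 8)
5 -> hit
8 -> hit
0 -> hit
3 -> hit
0 -> hit
4 -> fault, evict 3, frames (0 5 8 4)
8 -> hit
2 -> fault, evict 4, frames (0 5 8 2)
5 -> hit
2 -> hit
Page faults: 7.

7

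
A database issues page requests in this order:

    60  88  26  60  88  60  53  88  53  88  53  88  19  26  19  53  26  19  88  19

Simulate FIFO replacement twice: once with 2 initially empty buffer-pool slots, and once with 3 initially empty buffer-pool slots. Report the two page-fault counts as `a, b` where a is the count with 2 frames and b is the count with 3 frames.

2 frames: F F F F F . F . . . . . F F . F . F F . → 11 faults.
3 frames: F F F . . . F . . . . . F . . . . . F . → 6 faults.
6 < 11: adding a frame reduced faults, as is typical.

11, 6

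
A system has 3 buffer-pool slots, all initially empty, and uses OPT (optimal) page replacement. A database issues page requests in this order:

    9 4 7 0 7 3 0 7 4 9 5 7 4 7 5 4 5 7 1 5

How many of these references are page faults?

9

9 → fault, frames {9}
4 → fault, frames {9,4}
7 → fault, frames {9,4,7}
0 → fault, evict 9, frames {4,7,0}
7 → hit
3 → fault, evict 4, frames {7,0,3}
0 → hit
7 → hit
4 → fault, evict 3, frames {7,0,4}
9 → fault, evict 0, frames {7,4,9}
5 → fault, evict 9, frames {7,4,5}
7 → hit
4 → hit
7 → hit
5 → hit
4 → hit
5 → hit
7 → hit
1 → fault, evict 4, frames {7,5,1}
5 → hit
Page faults: 9.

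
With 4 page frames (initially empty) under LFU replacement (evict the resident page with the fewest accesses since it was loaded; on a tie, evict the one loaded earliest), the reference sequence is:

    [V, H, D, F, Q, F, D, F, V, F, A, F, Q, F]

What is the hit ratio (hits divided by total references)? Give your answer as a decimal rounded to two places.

0.43

V -> miss, frames [V]
H -> miss, frames [V, H]
D -> miss, frames [V, H, D]
F -> miss, frames [V, H, D, F]
Q -> miss, evict V, frames [H, D, F, Q]
F -> hit
D -> hit
F -> hit
V -> miss, evict H, frames [D, F, Q, V]
F -> hit
A -> miss, evict Q, frames [D, F, V, A]
F -> hit
Q -> miss, evict V, frames [D, F, A, Q]
F -> hit
Hits: 6 of 14 references → 6/14 = 0.4286.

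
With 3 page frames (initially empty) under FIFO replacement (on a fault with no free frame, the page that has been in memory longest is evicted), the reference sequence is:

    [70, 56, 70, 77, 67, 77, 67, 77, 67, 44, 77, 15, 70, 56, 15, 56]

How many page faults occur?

8

70: fault, frames (70)
56: fault, frames (70 56)
70: hit
77: fault, frames (70 56 77)
67: fault, evict 70, frames (56 77 67)
77: hit
67: hit
77: hit
67: hit
44: fault, evict 56, frames (77 67 44)
77: hit
15: fault, evict 77, frames (67 44 15)
70: fault, evict 67, frames (44 15 70)
56: fault, evict 44, frames (15 70 56)
15: hit
56: hit
Page faults: 8.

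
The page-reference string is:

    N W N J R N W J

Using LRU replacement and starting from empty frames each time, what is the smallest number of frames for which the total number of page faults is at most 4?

4

f=1: 8 faults
f=2: 7 faults
f=3: 6 faults
f=4: 4 faults
Smallest f with faults ≤ 4 is 4.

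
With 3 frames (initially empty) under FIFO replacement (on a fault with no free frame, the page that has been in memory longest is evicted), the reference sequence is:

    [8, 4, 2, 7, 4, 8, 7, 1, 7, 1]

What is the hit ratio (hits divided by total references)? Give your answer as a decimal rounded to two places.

0.40

8 → miss, frames [8]
4 → miss, frames [8, 4]
2 → miss, frames [8, 4, 2]
7 → miss, evict 8, frames [4, 2, 7]
4 → hit
8 → miss, evict 4, frames [2, 7, 8]
7 → hit
1 → miss, evict 2, frames [7, 8, 1]
7 → hit
1 → hit
Hits: 4 of 10 references → 4/10 = 0.4000.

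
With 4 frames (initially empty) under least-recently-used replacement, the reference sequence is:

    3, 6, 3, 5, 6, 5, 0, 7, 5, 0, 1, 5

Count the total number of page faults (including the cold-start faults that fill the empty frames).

3: miss, frames [3]
6: miss, frames [3, 6]
3: hit
5: miss, frames [6, 3, 5]
6: hit
5: hit
0: miss, frames [3, 6, 5, 0]
7: miss, evict 3, frames [6, 5, 0, 7]
5: hit
0: hit
1: miss, evict 6, frames [7, 5, 0, 1]
5: hit
Page faults: 6.

6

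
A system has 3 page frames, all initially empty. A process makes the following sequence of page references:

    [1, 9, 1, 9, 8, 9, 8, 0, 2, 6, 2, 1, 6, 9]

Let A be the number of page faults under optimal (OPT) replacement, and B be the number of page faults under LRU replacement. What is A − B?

-1

Under OPT: F F . . F . . F F F . . . F → 7 faults.
Under LRU: F F . . F . . F F F . F . F → 8 faults.
A − B = 7 − 8 = -1.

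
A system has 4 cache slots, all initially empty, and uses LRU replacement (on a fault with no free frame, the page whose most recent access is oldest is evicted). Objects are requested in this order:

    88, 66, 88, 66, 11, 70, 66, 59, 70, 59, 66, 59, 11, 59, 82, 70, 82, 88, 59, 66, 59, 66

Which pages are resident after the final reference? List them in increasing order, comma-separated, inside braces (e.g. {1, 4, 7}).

88 -> miss, frames [88]
66 -> miss, frames [88, 66]
88 -> hit
66 -> hit
11 -> miss, frames [88, 66, 11]
70 -> miss, frames [88, 66, 11, 70]
66 -> hit
59 -> miss, evict 88, frames [11, 70, 66, 59]
70 -> hit
59 -> hit
66 -> hit
59 -> hit
11 -> hit
59 -> hit
82 -> miss, evict 70, frames [66, 11, 59, 82]
70 -> miss, evict 66, frames [11, 59, 82, 70]
82 -> hit
88 -> miss, evict 11, frames [59, 70, 82, 88]
59 -> hit
66 -> miss, evict 70, frames [82, 88, 59, 66]
59 -> hit
66 -> hit

{59, 66, 82, 88}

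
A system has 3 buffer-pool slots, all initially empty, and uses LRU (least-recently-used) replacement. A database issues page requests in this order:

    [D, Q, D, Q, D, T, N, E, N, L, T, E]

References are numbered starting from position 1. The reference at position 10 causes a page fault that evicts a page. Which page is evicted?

pos 1: D → miss, frames {D}
pos 2: Q → miss, frames {D,Q}
pos 3: D → hit
pos 4: Q → hit
pos 5: D → hit
pos 6: T → miss, frames {Q,D,T}
pos 7: N → miss, evict Q, frames {D,T,N}
pos 8: E → miss, evict D, frames {T,N,E}
pos 9: N → hit
pos 10: L → miss, evict T, frames {E,N,L}
At position 10, page T is evicted.

T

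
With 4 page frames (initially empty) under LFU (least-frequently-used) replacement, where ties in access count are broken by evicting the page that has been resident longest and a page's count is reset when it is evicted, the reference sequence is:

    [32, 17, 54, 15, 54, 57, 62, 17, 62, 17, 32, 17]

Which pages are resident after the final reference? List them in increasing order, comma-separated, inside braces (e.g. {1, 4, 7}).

32 → fault, frames [32]
17 → fault, frames [32, 17]
54 → fault, frames [32, 17, 54]
15 → fault, frames [32, 17, 54, 15]
54 → hit
57 → fault, evict 32, frames [17, 54, 15, 57]
62 → fault, evict 17, frames [54, 15, 57, 62]
17 → fault, evict 15, frames [54, 57, 62, 17]
62 → hit
17 → hit
32 → fault, evict 57, frames [54, 62, 17, 32]
17 → hit

{17, 32, 54, 62}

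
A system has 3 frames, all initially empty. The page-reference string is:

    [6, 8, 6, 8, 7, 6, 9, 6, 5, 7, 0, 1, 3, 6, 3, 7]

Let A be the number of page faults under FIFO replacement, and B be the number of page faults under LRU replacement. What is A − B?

1

Under FIFO: F F . . F . F F F F F F F F . F → 12 faults.
Under LRU: F F . . F . F . F F F F F F . F → 11 faults.
A − B = 12 − 11 = 1.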